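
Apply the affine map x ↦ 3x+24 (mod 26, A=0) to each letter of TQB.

DUB

T(19): 3·19+24=81≡3 → D
Q(16): 3·16+24=72≡20 → U
B(1): 3·1+24=27≡1 → B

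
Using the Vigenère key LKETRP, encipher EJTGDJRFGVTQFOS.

PTXZUYCPKOKFQYW

Repeat the key across the message: LKETRPLKETRPLKE
E(4)+L(11): 15 → P
J(9)+K(10): 19 → T
T(19)+E(4): 23 → X
G(6)+T(19): 25 → Z
D(3)+R(17): 20 → U
J(9)+P(15): 24 → Y
R(17)+L(11): 28≡2 → C
F(5)+K(10): 15 → P
G(6)+E(4): 10 → K
V(21)+T(19): 40≡14 → O
T(19)+R(17): 36≡10 → K
Q(16)+P(15): 31≡5 → F
F(5)+L(11): 16 → Q
O(14)+K(10): 24 → Y
S(18)+E(4): 22 → W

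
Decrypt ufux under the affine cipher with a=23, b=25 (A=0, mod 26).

The inverse of 23 mod 26 is 17, since 23·17=391≡1. Apply D(y)=17·(y−25) mod 26:
u(20): 17·(20−25)=-85≡19 → t
f(5): 17·(5−25)=-340≡24 → y
u(20): 17·(20−25)=-85≡19 → t
x(23): 17·(23−25)=-34≡18 → s

tyts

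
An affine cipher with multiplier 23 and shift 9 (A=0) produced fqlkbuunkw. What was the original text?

The inverse of 23 mod 26 is 17, since 23·17=391≡1. Apply D(y)=17·(y−9) mod 26:
f(5): 17·(5−9)=-68≡10 → k
q(16): 17·(16−9)=119≡15 → p
l(11): 17·(11−9)=34≡8 → i
k(10): 17·(10−9)=17 → r
b(1): 17·(1−9)=-136≡20 → u
u(20): 17·(20−9)=187≡5 → f
u(20): 17·(20−9)=187≡5 → f
n(13): 17·(13−9)=68≡16 → q
k(10): 17·(10−9)=17 → r
w(22): 17·(22−9)=221≡13 → n

kpiruffqrn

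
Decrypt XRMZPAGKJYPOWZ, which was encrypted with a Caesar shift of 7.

QKFSITZDCRIHPS

X(23): 23−7=16 → Q
R(17): 17−7=10 → K
M(12): 12−7=5 → F
Z(25): 25−7=18 → S
P(15): 15−7=8 → I
A(0): 0−7=-7≡19 → T
G(6): 6−7=-1≡25 → Z
K(10): 10−7=3 → D
J(9): 9−7=2 → C
Y(24): 24−7=17 → R
P(15): 15−7=8 → I
O(14): 14−7=7 → H
W(22): 22−7=15 → P
Z(25): 25−7=18 → S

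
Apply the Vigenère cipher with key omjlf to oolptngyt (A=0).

cauaybshe

Repeat the key across the message: omjlfomjl
o(14)+o(14): 28≡2 → c
o(14)+m(12): 26≡0 → a
l(11)+j(9): 20 → u
p(15)+l(11): 26≡0 → a
t(19)+f(5): 24 → y
n(13)+o(14): 27≡1 → b
g(6)+m(12): 18 → s
y(24)+j(9): 33≡7 → h
t(19)+l(11): 30≡4 → e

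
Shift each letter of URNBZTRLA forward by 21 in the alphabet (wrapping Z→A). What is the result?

PMIWUOMGV

U(20): 20+21=41≡15 → P
R(17): 17+21=38≡12 → M
N(13): 13+21=34≡8 → I
B(1): 1+21=22 → W
Z(25): 25+21=46≡20 → U
T(19): 19+21=40≡14 → O
R(17): 17+21=38≡12 → M
L(11): 11+21=32≡6 → G
A(0): 0+21=21 → V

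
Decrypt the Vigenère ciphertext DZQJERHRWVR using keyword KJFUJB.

Repeat the key across the ciphertext: KJFUJBKJFUJ
D(3)−K(10): -7≡19 → T
Z(25)−J(9): 16 → Q
Q(16)−F(5): 11 → L
J(9)−U(20): -11≡15 → P
E(4)−J(9): -5≡21 → V
R(17)−B(1): 16 → Q
H(7)−K(10): -3≡23 → X
R(17)−J(9): 8 → I
W(22)−F(5): 17 → R
V(21)−U(20): 1 → B
R(17)−J(9): 8 → I

TQLPVQXIRBI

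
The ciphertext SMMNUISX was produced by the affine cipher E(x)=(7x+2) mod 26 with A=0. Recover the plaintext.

The inverse of 7 mod 26 is 15, since 7·15=105≡1. Apply D(y)=15·(y−2) mod 26:
S(18): 15·(18−2)=240≡6 → G
M(12): 15·(12−2)=150≡20 → U
M(12): 15·(12−2)=150≡20 → U
N(13): 15·(13−2)=165≡9 → J
U(20): 15·(20−2)=270≡10 → K
I(8): 15·(8−2)=90≡12 → M
S(18): 15·(18−2)=240≡6 → G
X(23): 15·(23−2)=315≡3 → D

GUUJKMGD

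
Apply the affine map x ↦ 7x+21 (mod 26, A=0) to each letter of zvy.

omh

z(25): 7·25+21=196≡14 → o
v(21): 7·21+21=168≡12 → m
y(24): 7·24+21=189≡7 → h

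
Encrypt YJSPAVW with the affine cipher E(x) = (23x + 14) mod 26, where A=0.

Y(24): 23·24+14=566≡20 → U
J(9): 23·9+14=221≡13 → N
S(18): 23·18+14=428≡12 → M
P(15): 23·15+14=359≡21 → V
A(0): 23·0+14=14 → O
V(21): 23·21+14=497≡3 → D
W(22): 23·22+14=520≡0 → A

UNMVODA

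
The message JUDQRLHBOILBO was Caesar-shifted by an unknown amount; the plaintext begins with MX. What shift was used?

From the crib: J(9)−M(12)=-3≡23, so the shift is 23.

23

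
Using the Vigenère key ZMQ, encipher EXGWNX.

Repeat the key across the message: ZMQZMQ
E(4)+Z(25): 29≡3 → D
X(23)+M(12): 35≡9 → J
G(6)+Q(16): 22 → W
W(22)+Z(25): 47≡21 → V
N(13)+M(12): 25 → Z
X(23)+Q(16): 39≡13 → N

DJWVZN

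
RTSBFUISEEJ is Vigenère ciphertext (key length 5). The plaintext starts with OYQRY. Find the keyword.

DVCKH

Subtract each crib letter from the matching ciphertext letter (mod 26):
R(17)−O(14)=3 → D
T(19)−Y(24)=-5≡21 → V
S(18)−Q(16)=2 → C
B(1)−R(17)=-16≡10 → K
F(5)−Y(24)=-19≡7 → H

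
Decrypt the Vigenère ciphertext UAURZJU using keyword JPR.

Repeat the key across the ciphertext: JPRJPRJ
U(20)−J(9): 11 → L
A(0)−P(15): -15≡11 → L
U(20)−R(17): 3 → D
R(17)−J(9): 8 → I
Z(25)−P(15): 10 → K
J(9)−R(17): -8≡18 → S
U(20)−J(9): 11 → L

LLDIKSL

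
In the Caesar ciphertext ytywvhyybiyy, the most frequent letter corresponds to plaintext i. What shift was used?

The most frequent ciphertext letter is y (appears 6 times).
y is position 24; i is position 8.
Shift = 16.

16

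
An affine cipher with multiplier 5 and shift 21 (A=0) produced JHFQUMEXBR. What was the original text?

The inverse of 5 mod 26 is 21, since 5·21=105≡1. Apply D(y)=21·(y−21) mod 26:
J(9): 21·(9−21)=-252≡8 → I
H(7): 21·(7−21)=-294≡18 → S
F(5): 21·(5−21)=-336≡2 → C
Q(16): 21·(16−21)=-105≡25 → Z
U(20): 21·(20−21)=-21≡5 → F
M(12): 21·(12−21)=-189≡19 → T
E(4): 21·(4−21)=-357≡7 → H
X(23): 21·(23−21)=42≡16 → Q
B(1): 21·(1−21)=-420≡22 → W
R(17): 21·(17−21)=-84≡20 → U

ISCZFTHQWU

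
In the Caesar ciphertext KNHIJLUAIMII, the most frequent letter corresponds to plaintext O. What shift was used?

20

The most frequent ciphertext letter is I (appears 4 times).
I is position 8; O is position 14.
Shift = -6≡20.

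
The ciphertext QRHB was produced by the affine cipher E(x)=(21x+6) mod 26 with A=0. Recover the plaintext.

The inverse of 21 mod 26 is 5, since 21·5=105≡1. Apply D(y)=5·(y−6) mod 26:
Q(16): 5·(16−6)=50≡24 → Y
R(17): 5·(17−6)=55≡3 → D
H(7): 5·(7−6)=5 → F
B(1): 5·(1−6)=-25≡1 → B

YDFB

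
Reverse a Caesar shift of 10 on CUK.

SKA

C(2): 2−10=-8≡18 → S
U(20): 20−10=10 → K
K(10): 10−10=0 → A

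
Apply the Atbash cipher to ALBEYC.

A(0) → Z(25)
L(11) → O(14)
B(1) → Y(24)
E(4) → V(21)
Y(24) → B(1)
C(2) → X(23)

ZOYVBX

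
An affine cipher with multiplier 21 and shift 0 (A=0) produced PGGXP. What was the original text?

The inverse of 21 mod 26 is 5, since 21·5=105≡1. Apply D(y)=5·(y−0) mod 26:
P(15): 5·(15−0)=75≡23 → X
G(6): 5·(6−0)=30≡4 → E
G(6): 5·(6−0)=30≡4 → E
X(23): 5·(23−0)=115≡11 → L
P(15): 5·(15−0)=75≡23 → X

XEELX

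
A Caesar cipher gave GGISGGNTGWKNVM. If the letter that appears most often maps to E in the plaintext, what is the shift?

The most frequent ciphertext letter is G (appears 5 times).
G is position 6; E is position 4.
Shift = 2.

2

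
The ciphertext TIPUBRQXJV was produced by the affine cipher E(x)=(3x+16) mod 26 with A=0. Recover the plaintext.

The inverse of 3 mod 26 is 9, since 3·9=27≡1. Apply D(y)=9·(y−16) mod 26:
T(19): 9·(19−16)=27≡1 → B
I(8): 9·(8−16)=-72≡6 → G
P(15): 9·(15−16)=-9≡17 → R
U(20): 9·(20−16)=36≡10 → K
B(1): 9·(1−16)=-135≡21 → V
R(17): 9·(17−16)=9 → J
Q(16): 9·(16−16)=0 → A
X(23): 9·(23−16)=63≡11 → L
J(9): 9·(9−16)=-63≡15 → P
V(21): 9·(21−16)=45≡19 → T

BGRKVJALPT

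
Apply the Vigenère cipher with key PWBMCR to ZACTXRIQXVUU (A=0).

OWDFZIXMYHWL

Repeat the key across the message: PWBMCRPWBMCR
Z(25)+P(15): 40≡14 → O
A(0)+W(22): 22 → W
C(2)+B(1): 3 → D
T(19)+M(12): 31≡5 → F
X(23)+C(2): 25 → Z
R(17)+R(17): 34≡8 → I
I(8)+P(15): 23 → X
Q(16)+W(22): 38≡12 → M
X(23)+B(1): 24 → Y
V(21)+M(12): 33≡7 → H
U(20)+C(2): 22 → W
U(20)+R(17): 37≡11 → L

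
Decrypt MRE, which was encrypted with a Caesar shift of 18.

UZM

M(12): 12−18=-6≡20 → U
R(17): 17−18=-1≡25 → Z
E(4): 4−18=-14≡12 → M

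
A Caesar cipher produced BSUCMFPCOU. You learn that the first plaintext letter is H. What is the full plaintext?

From the crib: B(1)−H(7)=-6≡20, so the shift is 20.
Subtract 20 from each ciphertext letter:
B(1): 1−20=-19≡7 → H
S(18): 18−20=-2≡24 → Y
U(20): 20−20=0 → A
C(2): 2−20=-18≡8 → I
M(12): 12−20=-8≡18 → S
F(5): 5−20=-15≡11 → L
P(15): 15−20=-5≡21 → V
C(2): 2−20=-18≡8 → I
O(14): 14−20=-6≡20 → U
U(20): 20−20=0 → A

HYAISLVIUA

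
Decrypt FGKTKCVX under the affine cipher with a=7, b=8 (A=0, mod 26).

HWEJEONR

The inverse of 7 mod 26 is 15, since 7·15=105≡1. Apply D(y)=15·(y−8) mod 26:
F(5): 15·(5−8)=-45≡7 → H
G(6): 15·(6−8)=-30≡22 → W
K(10): 15·(10−8)=30≡4 → E
T(19): 15·(19−8)=165≡9 → J
K(10): 15·(10−8)=30≡4 → E
C(2): 15·(2−8)=-90≡14 → O
V(21): 15·(21−8)=195≡13 → N
X(23): 15·(23−8)=225≡17 → R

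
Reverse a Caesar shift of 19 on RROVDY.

YYVCKF

R(17): 17−19=-2≡24 → Y
R(17): 17−19=-2≡24 → Y
O(14): 14−19=-5≡21 → V
V(21): 21−19=2 → C
D(3): 3−19=-16≡10 → K
Y(24): 24−19=5 → F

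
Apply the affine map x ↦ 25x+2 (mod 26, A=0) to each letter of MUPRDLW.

M(12): 25·12+2=302≡16 → Q
U(20): 25·20+2=502≡8 → I
P(15): 25·15+2=377≡13 → N
R(17): 25·17+2=427≡11 → L
D(3): 25·3+2=77≡25 → Z
L(11): 25·11+2=277≡17 → R
W(22): 25·22+2=552≡6 → G

QINLZRG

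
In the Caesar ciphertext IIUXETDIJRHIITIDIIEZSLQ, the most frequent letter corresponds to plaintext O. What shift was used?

The most frequent ciphertext letter is I (appears 8 times).
I is position 8; O is position 14.
Shift = -6≡20.

20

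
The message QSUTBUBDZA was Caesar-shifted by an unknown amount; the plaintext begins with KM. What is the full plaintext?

From the crib: Q(16)−K(10)=6, so the shift is 6.
Subtract 6 from each ciphertext letter:
Q(16): 16−6=10 → K
S(18): 18−6=12 → M
U(20): 20−6=14 → O
T(19): 19−6=13 → N
B(1): 1−6=-5≡21 → V
U(20): 20−6=14 → O
B(1): 1−6=-5≡21 → V
D(3): 3−6=-3≡23 → X
Z(25): 25−6=19 → T
A(0): 0−6=-6≡20 → U

KMONVOVXTU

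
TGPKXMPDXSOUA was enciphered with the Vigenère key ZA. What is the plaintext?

Repeat the key across the ciphertext: ZAZAZAZAZAZAZ
T(19)−Z(25): -6≡20 → U
G(6)−A(0): 6 → G
P(15)−Z(25): -10≡16 → Q
K(10)−A(0): 10 → K
X(23)−Z(25): -2≡24 → Y
M(12)−A(0): 12 → M
P(15)−Z(25): -10≡16 → Q
D(3)−A(0): 3 → D
X(23)−Z(25): -2≡24 → Y
S(18)−A(0): 18 → S
O(14)−Z(25): -11≡15 → P
U(20)−A(0): 20 → U
A(0)−Z(25): -25≡1 → B

UGQKYMQDYSPUB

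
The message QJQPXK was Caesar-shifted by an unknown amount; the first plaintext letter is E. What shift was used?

From the crib: Q(16)−E(4)=12, so the shift is 12.

12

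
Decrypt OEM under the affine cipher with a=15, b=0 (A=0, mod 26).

The inverse of 15 mod 26 is 7, since 15·7=105≡1. Apply D(y)=7·(y−0) mod 26:
O(14): 7·(14−0)=98≡20 → U
E(4): 7·(4−0)=28≡2 → C
M(12): 7·(12−0)=84≡6 → G

UCG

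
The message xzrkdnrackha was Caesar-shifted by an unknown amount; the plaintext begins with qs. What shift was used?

7

From the crib: x(23)−q(16)=7, so the shift is 7.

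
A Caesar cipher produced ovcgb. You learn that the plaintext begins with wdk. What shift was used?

From the crib: o(14)−w(22)=-8≡18, so the shift is 18.

18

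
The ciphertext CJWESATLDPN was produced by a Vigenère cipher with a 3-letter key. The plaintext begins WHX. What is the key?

GCZ

Subtract each crib letter from the matching ciphertext letter (mod 26):
C(2)−W(22)=-20≡6 → G
J(9)−H(7)=2 → C
W(22)−X(23)=-1≡25 → Z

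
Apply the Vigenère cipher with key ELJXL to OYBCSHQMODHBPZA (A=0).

Repeat the key across the message: ELJXLELJXLELJXL
O(14)+E(4): 18 → S
Y(24)+L(11): 35≡9 → J
B(1)+J(9): 10 → K
C(2)+X(23): 25 → Z
S(18)+L(11): 29≡3 → D
H(7)+E(4): 11 → L
Q(16)+L(11): 27≡1 → B
M(12)+J(9): 21 → V
O(14)+X(23): 37≡11 → L
D(3)+L(11): 14 → O
H(7)+E(4): 11 → L
B(1)+L(11): 12 → M
P(15)+J(9): 24 → Y
Z(25)+X(23): 48≡22 → W
A(0)+L(11): 11 → L

SJKZDLBVLOLMYWL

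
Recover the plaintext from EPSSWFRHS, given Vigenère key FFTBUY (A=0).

Repeat the key across the ciphertext: FFTBUYFFT
E(4)−F(5): -1≡25 → Z
P(15)−F(5): 10 → K
S(18)−T(19): -1≡25 → Z
S(18)−B(1): 17 → R
W(22)−U(20): 2 → C
F(5)−Y(24): -19≡7 → H
R(17)−F(5): 12 → M
H(7)−F(5): 2 → C
S(18)−T(19): -1≡25 → Z

ZKZRCHMCZ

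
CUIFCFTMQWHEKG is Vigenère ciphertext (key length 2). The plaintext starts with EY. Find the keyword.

Subtract each crib letter from the matching ciphertext letter (mod 26):
C(2)−E(4)=-2≡24 → Y
U(20)−Y(24)=-4≡22 → W

YW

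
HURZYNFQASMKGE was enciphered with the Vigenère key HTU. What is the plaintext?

ABXSFTYXGLTQZL

Repeat the key across the ciphertext: HTUHTUHTUHTUHT
H(7)−H(7): 0 → A
U(20)−T(19): 1 → B
R(17)−U(20): -3≡23 → X
Z(25)−H(7): 18 → S
Y(24)−T(19): 5 → F
N(13)−U(20): -7≡19 → T
F(5)−H(7): -2≡24 → Y
Q(16)−T(19): -3≡23 → X
A(0)−U(20): -20≡6 → G
S(18)−H(7): 11 → L
M(12)−T(19): -7≡19 → T
K(10)−U(20): -10≡16 → Q
G(6)−H(7): -1≡25 → Z
E(4)−T(19): -15≡11 → L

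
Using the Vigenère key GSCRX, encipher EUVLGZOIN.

Repeat the key across the message: GSCRXGSCR
E(4)+G(6): 10 → K
U(20)+S(18): 38≡12 → M
V(21)+C(2): 23 → X
L(11)+R(17): 28≡2 → C
G(6)+X(23): 29≡3 → D
Z(25)+G(6): 31≡5 → F
O(14)+S(18): 32≡6 → G
I(8)+C(2): 10 → K
N(13)+R(17): 30≡4 → E

KMXCDFGKE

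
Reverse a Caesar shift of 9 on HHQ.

YYH

H(7): 7−9=-2≡24 → Y
H(7): 7−9=-2≡24 → Y
Q(16): 16−9=7 → H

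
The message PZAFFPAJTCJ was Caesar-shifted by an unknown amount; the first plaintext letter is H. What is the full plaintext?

From the crib: P(15)−H(7)=8, so the shift is 8.
Subtract 8 from each ciphertext letter:
P(15): 15−8=7 → H
Z(25): 25−8=17 → R
A(0): 0−8=-8≡18 → S
F(5): 5−8=-3≡23 → X
F(5): 5−8=-3≡23 → X
P(15): 15−8=7 → H
A(0): 0−8=-8≡18 → S
J(9): 9−8=1 → B
T(19): 19−8=11 → L
C(2): 2−8=-6≡20 → U
J(9): 9−8=1 → B

HRSXXHSBLUB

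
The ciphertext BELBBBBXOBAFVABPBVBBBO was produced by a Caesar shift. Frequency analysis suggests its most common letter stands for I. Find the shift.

19

The most frequent ciphertext letter is B (appears 11 times).
B is position 1; I is position 8.
Shift = -7≡19.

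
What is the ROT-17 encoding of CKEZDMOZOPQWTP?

C(2): 2+17=19 → T
K(10): 10+17=27≡1 → B
E(4): 4+17=21 → V
Z(25): 25+17=42≡16 → Q
D(3): 3+17=20 → U
M(12): 12+17=29≡3 → D
O(14): 14+17=31≡5 → F
Z(25): 25+17=42≡16 → Q
O(14): 14+17=31≡5 → F
P(15): 15+17=32≡6 → G
Q(16): 16+17=33≡7 → H
W(22): 22+17=39≡13 → N
T(19): 19+17=36≡10 → K
P(15): 15+17=32≡6 → G

TBVQUDFQFGHNKG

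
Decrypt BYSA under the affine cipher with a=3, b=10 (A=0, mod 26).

XWUO

The inverse of 3 mod 26 is 9, since 3·9=27≡1. Apply D(y)=9·(y−10) mod 26:
B(1): 9·(1−10)=-81≡23 → X
Y(24): 9·(24−10)=126≡22 → W
S(18): 9·(18−10)=72≡20 → U
A(0): 9·(0−10)=-90≡14 → O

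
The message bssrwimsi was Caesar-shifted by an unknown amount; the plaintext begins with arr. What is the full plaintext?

From the crib: b(1)−a(0)=1, so the shift is 1.
Subtract 1 from each ciphertext letter:
b(1): 1−1=0 → a
s(18): 18−1=17 → r
s(18): 18−1=17 → r
r(17): 17−1=16 → q
w(22): 22−1=21 → v
i(8): 8−1=7 → h
m(12): 12−1=11 → l
s(18): 18−1=17 → r
i(8): 8−1=7 → h

arrqvhlrh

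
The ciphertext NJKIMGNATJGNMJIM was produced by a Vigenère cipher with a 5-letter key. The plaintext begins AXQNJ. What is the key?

Subtract each crib letter from the matching ciphertext letter (mod 26):
N(13)−A(0)=13 → N
J(9)−X(23)=-14≡12 → M
K(10)−Q(16)=-6≡20 → U
I(8)−N(13)=-5≡21 → V
M(12)−J(9)=3 → D

NMUVD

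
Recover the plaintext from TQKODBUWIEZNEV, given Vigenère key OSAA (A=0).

FYKOPJUWUMZNQD

Repeat the key across the ciphertext: OSAAOSAAOSAAOS
T(19)−O(14): 5 → F
Q(16)−S(18): -2≡24 → Y
K(10)−A(0): 10 → K
O(14)−A(0): 14 → O
D(3)−O(14): -11≡15 → P
B(1)−S(18): -17≡9 → J
U(20)−A(0): 20 → U
W(22)−A(0): 22 → W
I(8)−O(14): -6≡20 → U
E(4)−S(18): -14≡12 → M
Z(25)−A(0): 25 → Z
N(13)−A(0): 13 → N
E(4)−O(14): -10≡16 → Q
V(21)−S(18): 3 → D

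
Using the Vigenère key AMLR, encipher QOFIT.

QAQZT

Repeat the key across the message: AMLRA
Q(16)+A(0): 16 → Q
O(14)+M(12): 26≡0 → A
F(5)+L(11): 16 → Q
I(8)+R(17): 25 → Z
T(19)+A(0): 19 → T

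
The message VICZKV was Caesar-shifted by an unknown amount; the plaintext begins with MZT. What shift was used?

9

From the crib: V(21)−M(12)=9, so the shift is 9.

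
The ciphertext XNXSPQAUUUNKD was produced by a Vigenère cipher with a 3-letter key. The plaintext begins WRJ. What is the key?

Subtract each crib letter from the matching ciphertext letter (mod 26):
X(23)−W(22)=1 → B
N(13)−R(17)=-4≡22 → W
X(23)−J(9)=14 → O

BWO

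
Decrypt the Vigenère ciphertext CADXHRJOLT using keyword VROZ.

HJPYMAVPQC

Repeat the key across the ciphertext: VROZVROZVR
C(2)−V(21): -19≡7 → H
A(0)−R(17): -17≡9 → J
D(3)−O(14): -11≡15 → P
X(23)−Z(25): -2≡24 → Y
H(7)−V(21): -14≡12 → M
R(17)−R(17): 0 → A
J(9)−O(14): -5≡21 → V
O(14)−Z(25): -11≡15 → P
L(11)−V(21): -10≡16 → Q
T(19)−R(17): 2 → C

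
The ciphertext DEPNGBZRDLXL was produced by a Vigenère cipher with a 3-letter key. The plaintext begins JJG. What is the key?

Subtract each crib letter from the matching ciphertext letter (mod 26):
D(3)−J(9)=-6≡20 → U
E(4)−J(9)=-5≡21 → V
P(15)−G(6)=9 → J

UVJ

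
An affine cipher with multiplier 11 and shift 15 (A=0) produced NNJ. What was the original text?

OOQ

The inverse of 11 mod 26 is 19, since 11·19=209≡1. Apply D(y)=19·(y−15) mod 26:
N(13): 19·(13−15)=-38≡14 → O
N(13): 19·(13−15)=-38≡14 → O
J(9): 19·(9−15)=-114≡16 → Q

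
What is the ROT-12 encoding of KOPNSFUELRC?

WABZERGQXDO

K(10): 10+12=22 → W
O(14): 14+12=26≡0 → A
P(15): 15+12=27≡1 → B
N(13): 13+12=25 → Z
S(18): 18+12=30≡4 → E
F(5): 5+12=17 → R
U(20): 20+12=32≡6 → G
E(4): 4+12=16 → Q
L(11): 11+12=23 → X
R(17): 17+12=29≡3 → D
C(2): 2+12=14 → O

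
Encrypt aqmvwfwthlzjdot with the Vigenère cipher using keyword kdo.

Repeat the key across the message: kdokdokdokdokdo
a(0)+k(10): 10 → k
q(16)+d(3): 19 → t
m(12)+o(14): 26≡0 → a
v(21)+k(10): 31≡5 → f
w(22)+d(3): 25 → z
f(5)+o(14): 19 → t
w(22)+k(10): 32≡6 → g
t(19)+d(3): 22 → w
h(7)+o(14): 21 → v
l(11)+k(10): 21 → v
z(25)+d(3): 28≡2 → c
j(9)+o(14): 23 → x
d(3)+k(10): 13 → n
o(14)+d(3): 17 → r
t(19)+o(14): 33≡7 → h

ktafztgwvvcxnrh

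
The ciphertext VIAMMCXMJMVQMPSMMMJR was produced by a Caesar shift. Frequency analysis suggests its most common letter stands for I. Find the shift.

4

The most frequent ciphertext letter is M (appears 8 times).
M is position 12; I is position 8.
Shift = 4.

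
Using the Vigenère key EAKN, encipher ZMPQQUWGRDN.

DMZDUUGTVDX

Repeat the key across the message: EAKNEAKNEAK
Z(25)+E(4): 29≡3 → D
M(12)+A(0): 12 → M
P(15)+K(10): 25 → Z
Q(16)+N(13): 29≡3 → D
Q(16)+E(4): 20 → U
U(20)+A(0): 20 → U
W(22)+K(10): 32≡6 → G
G(6)+N(13): 19 → T
R(17)+E(4): 21 → V
D(3)+A(0): 3 → D
N(13)+K(10): 23 → X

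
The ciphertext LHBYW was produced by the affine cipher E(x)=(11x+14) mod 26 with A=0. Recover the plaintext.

VXNIW

The inverse of 11 mod 26 is 19, since 11·19=209≡1. Apply D(y)=19·(y−14) mod 26:
L(11): 19·(11−14)=-57≡21 → V
H(7): 19·(7−14)=-133≡23 → X
B(1): 19·(1−14)=-247≡13 → N
Y(24): 19·(24−14)=190≡8 → I
W(22): 19·(22−14)=152≡22 → W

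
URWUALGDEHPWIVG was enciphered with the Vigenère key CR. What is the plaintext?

Repeat the key across the ciphertext: CRCRCRCRCRCRCRC
U(20)−C(2): 18 → S
R(17)−R(17): 0 → A
W(22)−C(2): 20 → U
U(20)−R(17): 3 → D
A(0)−C(2): -2≡24 → Y
L(11)−R(17): -6≡20 → U
G(6)−C(2): 4 → E
D(3)−R(17): -14≡12 → M
E(4)−C(2): 2 → C
H(7)−R(17): -10≡16 → Q
P(15)−C(2): 13 → N
W(22)−R(17): 5 → F
I(8)−C(2): 6 → G
V(21)−R(17): 4 → E
G(6)−C(2): 4 → E

SAUDYUEMCQNFGEE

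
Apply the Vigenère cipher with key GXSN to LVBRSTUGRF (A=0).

RSTEYQMTXC

Repeat the key across the message: GXSNGXSNGX
L(11)+G(6): 17 → R
V(21)+X(23): 44≡18 → S
B(1)+S(18): 19 → T
R(17)+N(13): 30≡4 → E
S(18)+G(6): 24 → Y
T(19)+X(23): 42≡16 → Q
U(20)+S(18): 38≡12 → M
G(6)+N(13): 19 → T
R(17)+G(6): 23 → X
F(5)+X(23): 28≡2 → C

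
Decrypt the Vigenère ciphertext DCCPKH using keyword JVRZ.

Repeat the key across the ciphertext: JVRZJV
D(3)−J(9): -6≡20 → U
C(2)−V(21): -19≡7 → H
C(2)−R(17): -15≡11 → L
P(15)−Z(25): -10≡16 → Q
K(10)−J(9): 1 → B
H(7)−V(21): -14≡12 → M

UHLQBM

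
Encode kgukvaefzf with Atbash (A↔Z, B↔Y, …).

k(10) → p(15)
g(6) → t(19)
u(20) → f(5)
k(10) → p(15)
v(21) → e(4)
a(0) → z(25)
e(4) → v(21)
f(5) → u(20)
z(25) → a(0)
f(5) → u(20)

ptfpezvuau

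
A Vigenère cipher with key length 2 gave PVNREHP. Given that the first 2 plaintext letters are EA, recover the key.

LV

Subtract each crib letter from the matching ciphertext letter (mod 26):
P(15)−E(4)=11 → L
V(21)−A(0)=21 → V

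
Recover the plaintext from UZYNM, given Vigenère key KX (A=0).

KCOQC

Repeat the key across the ciphertext: KXKXK
U(20)−K(10): 10 → K
Z(25)−X(23): 2 → C
Y(24)−K(10): 14 → O
N(13)−X(23): -10≡16 → Q
M(12)−K(10): 2 → C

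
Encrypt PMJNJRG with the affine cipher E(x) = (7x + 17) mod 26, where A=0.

SXCECGH

P(15): 7·15+17=122≡18 → S
M(12): 7·12+17=101≡23 → X
J(9): 7·9+17=80≡2 → C
N(13): 7·13+17=108≡4 → E
J(9): 7·9+17=80≡2 → C
R(17): 7·17+17=136≡6 → G
G(6): 7·6+17=59≡7 → H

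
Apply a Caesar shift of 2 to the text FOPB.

F(5): 5+2=7 → H
O(14): 14+2=16 → Q
P(15): 15+2=17 → R
B(1): 1+2=3 → D

HQRD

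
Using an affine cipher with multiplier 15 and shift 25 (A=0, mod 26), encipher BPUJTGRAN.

OQNEYLUZM

B(1): 15·1+25=40≡14 → O
P(15): 15·15+25=250≡16 → Q
U(20): 15·20+25=325≡13 → N
J(9): 15·9+25=160≡4 → E
T(19): 15·19+25=310≡24 → Y
G(6): 15·6+25=115≡11 → L
R(17): 15·17+25=280≡20 → U
A(0): 15·0+25=25 → Z
N(13): 15·13+25=220≡12 → M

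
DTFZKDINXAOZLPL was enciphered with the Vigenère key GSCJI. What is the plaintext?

Repeat the key across the ciphertext: GSCJIGSCJIGSCJI
D(3)−G(6): -3≡23 → X
T(19)−S(18): 1 → B
F(5)−C(2): 3 → D
Z(25)−J(9): 16 → Q
K(10)−I(8): 2 → C
D(3)−G(6): -3≡23 → X
I(8)−S(18): -10≡16 → Q
N(13)−C(2): 11 → L
X(23)−J(9): 14 → O
A(0)−I(8): -8≡18 → S
O(14)−G(6): 8 → I
Z(25)−S(18): 7 → H
L(11)−C(2): 9 → J
P(15)−J(9): 6 → G
L(11)−I(8): 3 → D

XBDQCXQLOSIHJGD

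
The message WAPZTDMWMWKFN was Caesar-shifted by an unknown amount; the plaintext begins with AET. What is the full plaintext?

From the crib: W(22)−A(0)=22, so the shift is 22.
Subtract 22 from each ciphertext letter:
W(22): 22−22=0 → A
A(0): 0−22=-22≡4 → E
P(15): 15−22=-7≡19 → T
Z(25): 25−22=3 → D
T(19): 19−22=-3≡23 → X
D(3): 3−22=-19≡7 → H
M(12): 12−22=-10≡16 → Q
W(22): 22−22=0 → A
M(12): 12−22=-10≡16 → Q
W(22): 22−22=0 → A
K(10): 10−22=-12≡14 → O
F(5): 5−22=-17≡9 → J
N(13): 13−22=-9≡17 → R

AETDXHQAQAOJR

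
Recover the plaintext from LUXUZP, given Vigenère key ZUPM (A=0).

Repeat the key across the ciphertext: ZUPMZU
L(11)−Z(25): -14≡12 → M
U(20)−U(20): 0 → A
X(23)−P(15): 8 → I
U(20)−M(12): 8 → I
Z(25)−Z(25): 0 → A
P(15)−U(20): -5≡21 → V

MAIIAV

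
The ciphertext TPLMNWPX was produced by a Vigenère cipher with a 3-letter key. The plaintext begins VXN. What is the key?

YSY

Subtract each crib letter from the matching ciphertext letter (mod 26):
T(19)−V(21)=-2≡24 → Y
P(15)−X(23)=-8≡18 → S
L(11)−N(13)=-2≡24 → Y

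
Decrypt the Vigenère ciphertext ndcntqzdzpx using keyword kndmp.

dqzbegmanan

Repeat the key across the ciphertext: kndmpkndmpk
n(13)−k(10): 3 → d
d(3)−n(13): -10≡16 → q
c(2)−d(3): -1≡25 → z
n(13)−m(12): 1 → b
t(19)−p(15): 4 → e
q(16)−k(10): 6 → g
z(25)−n(13): 12 → m
d(3)−d(3): 0 → a
z(25)−m(12): 13 → n
p(15)−p(15): 0 → a
x(23)−k(10): 13 → n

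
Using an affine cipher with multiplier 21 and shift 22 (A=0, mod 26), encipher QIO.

Q(16): 21·16+22=358≡20 → U
I(8): 21·8+22=190≡8 → I
O(14): 21·14+22=316≡4 → E

UIE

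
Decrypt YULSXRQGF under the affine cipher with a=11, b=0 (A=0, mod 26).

The inverse of 11 mod 26 is 19, since 11·19=209≡1. Apply D(y)=19·(y−0) mod 26:
Y(24): 19·(24−0)=456≡14 → O
U(20): 19·(20−0)=380≡16 → Q
L(11): 19·(11−0)=209≡1 → B
S(18): 19·(18−0)=342≡4 → E
X(23): 19·(23−0)=437≡21 → V
R(17): 19·(17−0)=323≡11 → L
Q(16): 19·(16−0)=304≡18 → S
G(6): 19·(6−0)=114≡10 → K
F(5): 19·(5−0)=95≡17 → R

OQBEVLSKR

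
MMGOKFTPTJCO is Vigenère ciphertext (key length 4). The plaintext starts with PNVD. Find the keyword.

XZLL

Subtract each crib letter from the matching ciphertext letter (mod 26):
M(12)−P(15)=-3≡23 → X
M(12)−N(13)=-1≡25 → Z
G(6)−V(21)=-15≡11 → L
O(14)−D(3)=11 → L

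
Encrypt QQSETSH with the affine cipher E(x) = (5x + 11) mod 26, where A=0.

Q(16): 5·16+11=91≡13 → N
Q(16): 5·16+11=91≡13 → N
S(18): 5·18+11=101≡23 → X
E(4): 5·4+11=31≡5 → F
T(19): 5·19+11=106≡2 → C
S(18): 5·18+11=101≡23 → X
H(7): 5·7+11=46≡20 → U

NNXFCXU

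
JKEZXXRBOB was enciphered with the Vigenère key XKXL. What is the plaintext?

MAHOANUQRR

Repeat the key across the ciphertext: XKXLXKXLXK
J(9)−X(23): -14≡12 → M
K(10)−K(10): 0 → A
E(4)−X(23): -19≡7 → H
Z(25)−L(11): 14 → O
X(23)−X(23): 0 → A
X(23)−K(10): 13 → N
R(17)−X(23): -6≡20 → U
B(1)−L(11): -10≡16 → Q
O(14)−X(23): -9≡17 → R
B(1)−K(10): -9≡17 → R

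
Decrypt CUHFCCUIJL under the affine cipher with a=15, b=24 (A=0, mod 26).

The inverse of 15 mod 26 is 7, since 15·7=105≡1. Apply D(y)=7·(y−24) mod 26:
C(2): 7·(2−24)=-154≡2 → C
U(20): 7·(20−24)=-28≡24 → Y
H(7): 7·(7−24)=-119≡11 → L
F(5): 7·(5−24)=-133≡23 → X
C(2): 7·(2−24)=-154≡2 → C
C(2): 7·(2−24)=-154≡2 → C
U(20): 7·(20−24)=-28≡24 → Y
I(8): 7·(8−24)=-112≡18 → S
J(9): 7·(9−24)=-105≡25 → Z
L(11): 7·(11−24)=-91≡13 → N

CYLXCCYSZN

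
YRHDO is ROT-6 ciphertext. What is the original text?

Y(24): 24−6=18 → S
R(17): 17−6=11 → L
H(7): 7−6=1 → B
D(3): 3−6=-3≡23 → X
O(14): 14−6=8 → I

SLBXI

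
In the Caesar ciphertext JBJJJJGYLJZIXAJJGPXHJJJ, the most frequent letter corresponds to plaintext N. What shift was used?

22

The most frequent ciphertext letter is J (appears 11 times).
J is position 9; N is position 13.
Shift = -4≡22.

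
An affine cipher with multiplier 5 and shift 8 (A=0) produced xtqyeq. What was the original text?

dxmyum

The inverse of 5 mod 26 is 21, since 5·21=105≡1. Apply D(y)=21·(y−8) mod 26:
x(23): 21·(23−8)=315≡3 → d
t(19): 21·(19−8)=231≡23 → x
q(16): 21·(16−8)=168≡12 → m
y(24): 21·(24−8)=336≡24 → y
e(4): 21·(4−8)=-84≡20 → u
q(16): 21·(16−8)=168≡12 → m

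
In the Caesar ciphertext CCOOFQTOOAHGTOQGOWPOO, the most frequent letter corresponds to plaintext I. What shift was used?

6

The most frequent ciphertext letter is O (appears 8 times).
O is position 14; I is position 8.
Shift = 6.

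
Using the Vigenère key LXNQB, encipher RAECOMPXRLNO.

Repeat the key across the message: LXNQBLXNQBLX
R(17)+L(11): 28≡2 → C
A(0)+X(23): 23 → X
E(4)+N(13): 17 → R
C(2)+Q(16): 18 → S
O(14)+B(1): 15 → P
M(12)+L(11): 23 → X
P(15)+X(23): 38≡12 → M
X(23)+N(13): 36≡10 → K
R(17)+Q(16): 33≡7 → H
L(11)+B(1): 12 → M
N(13)+L(11): 24 → Y
O(14)+X(23): 37≡11 → L

CXRSPXMKHMYL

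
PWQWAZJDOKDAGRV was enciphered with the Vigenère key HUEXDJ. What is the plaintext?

ICMZXQCJKNARZXR

Repeat the key across the ciphertext: HUEXDJHUEXDJHUE
P(15)−H(7): 8 → I
W(22)−U(20): 2 → C
Q(16)−E(4): 12 → M
W(22)−X(23): -1≡25 → Z
A(0)−D(3): -3≡23 → X
Z(25)−J(9): 16 → Q
J(9)−H(7): 2 → C
D(3)−U(20): -17≡9 → J
O(14)−E(4): 10 → K
K(10)−X(23): -13≡13 → N
D(3)−D(3): 0 → A
A(0)−J(9): -9≡17 → R
G(6)−H(7): -1≡25 → Z
R(17)−U(20): -3≡23 → X
V(21)−E(4): 17 → R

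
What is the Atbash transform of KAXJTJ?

PZCQGQ

K(10) → P(15)
A(0) → Z(25)
X(23) → C(2)
J(9) → Q(16)
T(19) → G(6)
J(9) → Q(16)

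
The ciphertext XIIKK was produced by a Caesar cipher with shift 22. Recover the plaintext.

X(23): 23−22=1 → B
I(8): 8−22=-14≡12 → M
I(8): 8−22=-14≡12 → M
K(10): 10−22=-12≡14 → O
K(10): 10−22=-12≡14 → O

BMMOO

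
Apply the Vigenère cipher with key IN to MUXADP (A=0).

UHFNLC

Repeat the key across the message: INININ
M(12)+I(8): 20 → U
U(20)+N(13): 33≡7 → H
X(23)+I(8): 31≡5 → F
A(0)+N(13): 13 → N
D(3)+I(8): 11 → L
P(15)+N(13): 28≡2 → C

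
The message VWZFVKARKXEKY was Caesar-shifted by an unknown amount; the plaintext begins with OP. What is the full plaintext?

From the crib: V(21)−O(14)=7, so the shift is 7.
Subtract 7 from each ciphertext letter:
V(21): 21−7=14 → O
W(22): 22−7=15 → P
Z(25): 25−7=18 → S
F(5): 5−7=-2≡24 → Y
V(21): 21−7=14 → O
K(10): 10−7=3 → D
A(0): 0−7=-7≡19 → T
R(17): 17−7=10 → K
K(10): 10−7=3 → D
X(23): 23−7=16 → Q
E(4): 4−7=-3≡23 → X
K(10): 10−7=3 → D
Y(24): 24−7=17 → R

OPSYODTKDQXDR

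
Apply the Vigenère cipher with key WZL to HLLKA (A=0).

Repeat the key across the message: WZLWZ
H(7)+W(22): 29≡3 → D
L(11)+Z(25): 36≡10 → K
L(11)+L(11): 22 → W
K(10)+W(22): 32≡6 → G
A(0)+Z(25): 25 → Z

DKWGZ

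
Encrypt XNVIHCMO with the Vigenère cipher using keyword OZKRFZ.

LMFZMBAN

Repeat the key across the message: OZKRFZOZ
X(23)+O(14): 37≡11 → L
N(13)+Z(25): 38≡12 → M
V(21)+K(10): 31≡5 → F
I(8)+R(17): 25 → Z
H(7)+F(5): 12 → M
C(2)+Z(25): 27≡1 → B
M(12)+O(14): 26≡0 → A
O(14)+Z(25): 39≡13 → N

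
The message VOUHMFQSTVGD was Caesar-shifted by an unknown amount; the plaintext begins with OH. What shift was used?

From the crib: V(21)−O(14)=7, so the shift is 7.

7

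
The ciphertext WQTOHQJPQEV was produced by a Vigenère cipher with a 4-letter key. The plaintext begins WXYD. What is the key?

Subtract each crib letter from the matching ciphertext letter (mod 26):
W(22)−W(22)=0 → A
Q(16)−X(23)=-7≡19 → T
T(19)−Y(24)=-5≡21 → V
O(14)−D(3)=11 → L

ATVL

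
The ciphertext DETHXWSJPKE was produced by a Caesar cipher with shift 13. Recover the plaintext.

D(3): 3−13=-10≡16 → Q
E(4): 4−13=-9≡17 → R
T(19): 19−13=6 → G
H(7): 7−13=-6≡20 → U
X(23): 23−13=10 → K
W(22): 22−13=9 → J
S(18): 18−13=5 → F
J(9): 9−13=-4≡22 → W
P(15): 15−13=2 → C
K(10): 10−13=-3≡23 → X
E(4): 4−13=-9≡17 → R

QRGUKJFWCXR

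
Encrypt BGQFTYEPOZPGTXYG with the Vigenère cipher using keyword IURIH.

JAHNAGYGWGXAKFFO

Repeat the key across the message: IURIHIURIHIURIHI
B(1)+I(8): 9 → J
G(6)+U(20): 26≡0 → A
Q(16)+R(17): 33≡7 → H
F(5)+I(8): 13 → N
T(19)+H(7): 26≡0 → A
Y(24)+I(8): 32≡6 → G
E(4)+U(20): 24 → Y
P(15)+R(17): 32≡6 → G
O(14)+I(8): 22 → W
Z(25)+H(7): 32≡6 → G
P(15)+I(8): 23 → X
G(6)+U(20): 26≡0 → A
T(19)+R(17): 36≡10 → K
X(23)+I(8): 31≡5 → F
Y(24)+H(7): 31≡5 → F
G(6)+I(8): 14 → O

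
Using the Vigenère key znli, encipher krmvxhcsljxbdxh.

Repeat the key across the message: znliznliznliznl
k(10)+z(25): 35≡9 → j
r(17)+n(13): 30≡4 → e
m(12)+l(11): 23 → x
v(21)+i(8): 29≡3 → d
x(23)+z(25): 48≡22 → w
h(7)+n(13): 20 → u
c(2)+l(11): 13 → n
s(18)+i(8): 26≡0 → a
l(11)+z(25): 36≡10 → k
j(9)+n(13): 22 → w
x(23)+l(11): 34≡8 → i
b(1)+i(8): 9 → j
d(3)+z(25): 28≡2 → c
x(23)+n(13): 36≡10 → k
h(7)+l(11): 18 → s

jexdwunakwijcks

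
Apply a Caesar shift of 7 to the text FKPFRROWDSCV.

MRWMYYVDKZJC

F(5): 5+7=12 → M
K(10): 10+7=17 → R
P(15): 15+7=22 → W
F(5): 5+7=12 → M
R(17): 17+7=24 → Y
R(17): 17+7=24 → Y
O(14): 14+7=21 → V
W(22): 22+7=29≡3 → D
D(3): 3+7=10 → K
S(18): 18+7=25 → Z
C(2): 2+7=9 → J
V(21): 21+7=28≡2 → C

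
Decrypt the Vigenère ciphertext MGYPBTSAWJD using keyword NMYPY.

Repeat the key across the ciphertext: NMYPYNMYPYN
M(12)−N(13): -1≡25 → Z
G(6)−M(12): -6≡20 → U
Y(24)−Y(24): 0 → A
P(15)−P(15): 0 → A
B(1)−Y(24): -23≡3 → D
T(19)−N(13): 6 → G
S(18)−M(12): 6 → G
A(0)−Y(24): -24≡2 → C
W(22)−P(15): 7 → H
J(9)−Y(24): -15≡11 → L
D(3)−N(13): -10≡16 → Q

ZUAADGGCHLQ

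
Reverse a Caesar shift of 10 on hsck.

xisa

h(7): 7−10=-3≡23 → x
s(18): 18−10=8 → i
c(2): 2−10=-8≡18 → s
k(10): 10−10=0 → a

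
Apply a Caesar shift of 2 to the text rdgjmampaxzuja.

r(17): 17+2=19 → t
d(3): 3+2=5 → f
g(6): 6+2=8 → i
j(9): 9+2=11 → l
m(12): 12+2=14 → o
a(0): 0+2=2 → c
m(12): 12+2=14 → o
p(15): 15+2=17 → r
a(0): 0+2=2 → c
x(23): 23+2=25 → z
z(25): 25+2=27≡1 → b
u(20): 20+2=22 → w
j(9): 9+2=11 → l
a(0): 0+2=2 → c

tfilocorczbwlc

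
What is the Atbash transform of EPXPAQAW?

VKCKZJZD

E(4) → V(21)
P(15) → K(10)
X(23) → C(2)
P(15) → K(10)
A(0) → Z(25)
Q(16) → J(9)
A(0) → Z(25)
W(22) → D(3)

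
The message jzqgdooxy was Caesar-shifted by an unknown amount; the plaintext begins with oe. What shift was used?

21

From the crib: j(9)−o(14)=-5≡21, so the shift is 21.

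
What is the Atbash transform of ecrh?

vxis

e(4) → v(21)
c(2) → x(23)
r(17) → i(8)
h(7) → s(18)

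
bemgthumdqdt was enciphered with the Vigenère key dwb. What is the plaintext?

Repeat the key across the ciphertext: dwbdwbdwbdwb
b(1)−d(3): -2≡24 → y
e(4)−w(22): -18≡8 → i
m(12)−b(1): 11 → l
g(6)−d(3): 3 → d
t(19)−w(22): -3≡23 → x
h(7)−b(1): 6 → g
u(20)−d(3): 17 → r
m(12)−w(22): -10≡16 → q
d(3)−b(1): 2 → c
q(16)−d(3): 13 → n
d(3)−w(22): -19≡7 → h
t(19)−b(1): 18 → s

yildxgrqcnhs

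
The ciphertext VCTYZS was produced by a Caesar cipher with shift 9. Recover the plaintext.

V(21): 21−9=12 → M
C(2): 2−9=-7≡19 → T
T(19): 19−9=10 → K
Y(24): 24−9=15 → P
Z(25): 25−9=16 → Q
S(18): 18−9=9 → J

MTKPQJ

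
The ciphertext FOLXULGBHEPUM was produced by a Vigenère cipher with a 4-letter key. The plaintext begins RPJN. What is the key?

Subtract each crib letter from the matching ciphertext letter (mod 26):
F(5)−R(17)=-12≡14 → O
O(14)−P(15)=-1≡25 → Z
L(11)−J(9)=2 → C
X(23)−N(13)=10 → K

OZCK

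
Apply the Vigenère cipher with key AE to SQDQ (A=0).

Repeat the key across the message: AEAE
S(18)+A(0): 18 → S
Q(16)+E(4): 20 → U
D(3)+A(0): 3 → D
Q(16)+E(4): 20 → U

SUDU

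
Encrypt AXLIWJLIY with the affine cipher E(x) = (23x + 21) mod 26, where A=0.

A(0): 23·0+21=21 → V
X(23): 23·23+21=550≡4 → E
L(11): 23·11+21=274≡14 → O
I(8): 23·8+21=205≡23 → X
W(22): 23·22+21=527≡7 → H
J(9): 23·9+21=228≡20 → U
L(11): 23·11+21=274≡14 → O
I(8): 23·8+21=205≡23 → X
Y(24): 23·24+21=573≡1 → B

VEOXHUOXB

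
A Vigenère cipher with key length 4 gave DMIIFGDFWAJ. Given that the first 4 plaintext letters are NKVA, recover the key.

QCNI

Subtract each crib letter from the matching ciphertext letter (mod 26):
D(3)−N(13)=-10≡16 → Q
M(12)−K(10)=2 → C
I(8)−V(21)=-13≡13 → N
I(8)−A(0)=8 → I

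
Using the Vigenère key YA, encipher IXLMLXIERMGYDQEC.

Repeat the key across the message: YAYAYAYAYAYAYAYA
I(8)+Y(24): 32≡6 → G
X(23)+A(0): 23 → X
L(11)+Y(24): 35≡9 → J
M(12)+A(0): 12 → M
L(11)+Y(24): 35≡9 → J
X(23)+A(0): 23 → X
I(8)+Y(24): 32≡6 → G
E(4)+A(0): 4 → E
R(17)+Y(24): 41≡15 → P
M(12)+A(0): 12 → M
G(6)+Y(24): 30≡4 → E
Y(24)+A(0): 24 → Y
D(3)+Y(24): 27≡1 → B
Q(16)+A(0): 16 → Q
E(4)+Y(24): 28≡2 → C
C(2)+A(0): 2 → C

GXJMJXGEPMEYBQCC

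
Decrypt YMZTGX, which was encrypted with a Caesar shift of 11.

NBOIVM

Y(24): 24−11=13 → N
M(12): 12−11=1 → B
Z(25): 25−11=14 → O
T(19): 19−11=8 → I
G(6): 6−11=-5≡21 → V
X(23): 23−11=12 → M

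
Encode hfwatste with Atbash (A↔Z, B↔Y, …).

h(7) → s(18)
f(5) → u(20)
w(22) → d(3)
a(0) → z(25)
t(19) → g(6)
s(18) → h(7)
t(19) → g(6)
e(4) → v(21)

sudzghgv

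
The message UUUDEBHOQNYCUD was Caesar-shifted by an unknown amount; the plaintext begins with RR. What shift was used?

3

From the crib: U(20)−R(17)=3, so the shift is 3.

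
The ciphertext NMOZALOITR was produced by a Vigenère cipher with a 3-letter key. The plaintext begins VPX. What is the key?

Subtract each crib letter from the matching ciphertext letter (mod 26):
N(13)−V(21)=-8≡18 → S
M(12)−P(15)=-3≡23 → X
O(14)−X(23)=-9≡17 → R

SXR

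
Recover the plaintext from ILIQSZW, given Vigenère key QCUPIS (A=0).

Repeat the key across the ciphertext: QCUPISQ
I(8)−Q(16): -8≡18 → S
L(11)−C(2): 9 → J
I(8)−U(20): -12≡14 → O
Q(16)−P(15): 1 → B
S(18)−I(8): 10 → K
Z(25)−S(18): 7 → H
W(22)−Q(16): 6 → G

SJOBKHG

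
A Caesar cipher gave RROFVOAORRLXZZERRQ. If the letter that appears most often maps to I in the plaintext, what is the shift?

9

The most frequent ciphertext letter is R (appears 6 times).
R is position 17; I is position 8.
Shift = 9.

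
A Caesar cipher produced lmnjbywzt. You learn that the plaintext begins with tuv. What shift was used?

From the crib: l(11)−t(19)=-8≡18, so the shift is 18.

18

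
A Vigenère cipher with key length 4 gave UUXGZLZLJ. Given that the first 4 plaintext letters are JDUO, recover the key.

LRDS

Subtract each crib letter from the matching ciphertext letter (mod 26):
U(20)−J(9)=11 → L
U(20)−D(3)=17 → R
X(23)−U(20)=3 → D
G(6)−O(14)=-8≡18 → S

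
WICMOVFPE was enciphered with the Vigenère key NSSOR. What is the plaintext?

Repeat the key across the ciphertext: NSSORNSSO
W(22)−N(13): 9 → J
I(8)−S(18): -10≡16 → Q
C(2)−S(18): -16≡10 → K
M(12)−O(14): -2≡24 → Y
O(14)−R(17): -3≡23 → X
V(21)−N(13): 8 → I
F(5)−S(18): -13≡13 → N
P(15)−S(18): -3≡23 → X
E(4)−O(14): -10≡16 → Q

JQKYXINXQ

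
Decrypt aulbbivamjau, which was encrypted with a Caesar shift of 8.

smdttansebsm

a(0): 0−8=-8≡18 → s
u(20): 20−8=12 → m
l(11): 11−8=3 → d
b(1): 1−8=-7≡19 → t
b(1): 1−8=-7≡19 → t
i(8): 8−8=0 → a
v(21): 21−8=13 → n
a(0): 0−8=-8≡18 → s
m(12): 12−8=4 → e
j(9): 9−8=1 → b
a(0): 0−8=-8≡18 → s
u(20): 20−8=12 → m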